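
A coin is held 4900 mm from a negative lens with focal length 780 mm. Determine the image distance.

673 mm

For a negative lens, f = -780 mm.
Thin-lens equation: 1/d_i = 1/f − 1/d_o = 1/(-780.0) − 1/(4900) = -0.001282 − 0.0002041 = -0.001486, so d_i = -673 mm.
The image is virtual, upright and reduced, on the same side as the object.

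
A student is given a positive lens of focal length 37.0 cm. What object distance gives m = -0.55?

104 cm

m = −d_i/d_o ⇒ d_i = −m·d_o.
1/f = 1/d_o + 1/d_i = 1/d_o − 1/(m·d_o) = (1 − 1/m)/d_o, so d_o = f(1 − 1/m) = (37.00)(1 − 1/(-0.55)) = 104 cm.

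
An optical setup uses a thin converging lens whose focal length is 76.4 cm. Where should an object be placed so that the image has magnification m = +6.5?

64.6 cm

m = −d_i/d_o ⇒ d_i = −m·d_o.
1/f = 1/d_o + 1/d_i = 1/d_o − 1/(m·d_o) = (1 − 1/m)/d_o, so d_o = f(1 − 1/m) = (76.40)(1 − 1/(+6.5)) = 64.6 cm.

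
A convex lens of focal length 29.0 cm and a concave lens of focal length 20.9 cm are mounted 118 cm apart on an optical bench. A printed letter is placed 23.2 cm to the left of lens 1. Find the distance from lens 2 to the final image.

Lens 1: 1/d_i1 = 1/f₁ − 1/d_o1 = 1/(29.0) − 1/(23.2) = -0.008621, so d_i1 = -116.0 cm.
The intermediate image is 116.0 cm to the left of lens 1 (virtual), which is 118 − (-116.0) = 234.0 cm to the left of lens 2, so d_o2 = +234.0 cm.
Lens 2 is diverging, so f₂ = −20.9 cm.
Lens 2: 1/d_i2 = 1/f₂ − 1/d_o2 = 1/(-20.9) − 1/(234.0) = -0.05212, so d_i2 = -19.2 cm.
The final image is virtual, 19.2 cm to the left of lens 2 (overall magnification ≈ 0.41).

19.2 cm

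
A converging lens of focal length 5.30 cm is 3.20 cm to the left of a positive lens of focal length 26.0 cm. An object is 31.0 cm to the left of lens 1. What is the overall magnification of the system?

Lens 1: 1/d_i1 = 1/(5.30) − 1/(31.0) = 0.1564, so d_i1 = 6.393 cm; m₁ = −d_i1/d_o1 = -0.2062.
d_o2 = 3.20 − (6.393) = -3.193 cm (virtual object).
Lens 2: 1/d_i2 = 1/(26.0) − 1/(-3.193) = 0.3516, so d_i2 = 2.844 cm; m₂ = −d_i2/d_o2 = +0.8906.
m = m₁·m₂ = (-0.2062)(+0.8906) = -0.184.

m = -0.184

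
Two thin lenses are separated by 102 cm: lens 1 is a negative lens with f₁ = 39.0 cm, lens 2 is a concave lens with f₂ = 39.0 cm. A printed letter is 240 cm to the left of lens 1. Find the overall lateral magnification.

m = +0.0312

f₁ = −39.0 cm (diverging).
Lens 1: 1/d_i1 = 1/(-39.0) − 1/(240) = -0.02981, so d_i1 = -33.55 cm; m₁ = −d_i1/d_o1 = +0.1398.
d_o2 = 102 − (-33.55) = 135.6 cm.
f₂ = −39.0 cm (diverging).
Lens 2: 1/d_i2 = 1/(-39.0) − 1/(135.6) = -0.03302, so d_i2 = -30.29 cm; m₂ = −d_i2/d_o2 = +0.2234.
m = m₁·m₂ = (+0.1398)(+0.2234) = +0.0312.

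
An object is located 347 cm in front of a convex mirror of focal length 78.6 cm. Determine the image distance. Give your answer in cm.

For a convex mirror, f = -78.6 cm.
Mirror equation: 1/v = 1/f − 1/u = 1/(-78.60) − 1/(347) = -0.01272 − 0.002882 = -0.01560, so v = -64.1 cm.
The image is virtual, upright and reduced, behind the mirror.

64.1 cm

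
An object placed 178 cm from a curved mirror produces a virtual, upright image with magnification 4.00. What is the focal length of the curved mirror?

m = −d_i/d_o ⇒ d_i = −m·d_o = −(+4.00)·(178) = -712.0 cm.
1/f = 1/d_o + 1/d_i = 1/(178) + 1/(-712.0) = 0.004213, so f = 237 cm.
Since f is positive, the curved mirror is concave.

f = 237 cm (concave)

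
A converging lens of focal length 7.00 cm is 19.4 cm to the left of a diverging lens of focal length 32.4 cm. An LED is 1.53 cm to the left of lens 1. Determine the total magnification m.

m = +0.771

Lens 1: 1/d_i1 = 1/(7.00) − 1/(1.53) = -0.5107, so d_i1 = -1.958 cm; m₁ = −d_i1/d_o1 = +1.280.
d_o2 = 19.4 − (-1.958) = 21.36 cm.
f₂ = −32.4 cm (diverging).
Lens 2: 1/d_i2 = 1/(-32.4) − 1/(21.36) = -0.07768, so d_i2 = -12.87 cm; m₂ = −d_i2/d_o2 = +0.6027.
m = m₁·m₂ = (+1.280)(+0.6027) = +0.771.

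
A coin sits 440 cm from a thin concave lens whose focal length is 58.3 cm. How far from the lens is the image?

51.5 cm

For a concave lens, f = -58.3 cm.
Lens equation: 1/q = 1/f − 1/p = 1/(-58.30) − 1/(440) = -0.01715 − 0.002273 = -0.01943, so q = -51.5 cm.
The image is virtual, upright and reduced, on the same side as the object.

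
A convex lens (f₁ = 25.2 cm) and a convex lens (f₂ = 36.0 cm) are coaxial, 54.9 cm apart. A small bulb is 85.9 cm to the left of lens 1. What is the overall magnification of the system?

Lens 1: 1/d_i1 = 1/(25.2) − 1/(85.9) = 0.02804, so d_i1 = 35.66 cm; m₁ = −d_i1/d_o1 = -0.4151.
d_o2 = 54.9 − (35.66) = 19.24 cm.
Lens 2: 1/d_i2 = 1/(36.0) − 1/(19.24) = -0.02420, so d_i2 = -41.33 cm; m₂ = −d_i2/d_o2 = +2.148.
m = m₁·m₂ = (-0.4151)(+2.148) = -0.892.

m = -0.892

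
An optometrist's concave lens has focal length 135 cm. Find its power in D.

For a concave lens, f = −135 cm.
f = -135 cm = -1.35 m.
P = 1/f = 1/(-1.35 m) = -0.741 D.

P = -0.741 D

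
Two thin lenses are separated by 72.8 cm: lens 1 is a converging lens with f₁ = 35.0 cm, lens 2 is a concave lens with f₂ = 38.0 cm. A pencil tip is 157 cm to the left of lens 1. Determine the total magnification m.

Lens 1: 1/d_i1 = 1/(35.0) − 1/(157) = 0.02220, so d_i1 = 45.04 cm; m₁ = −d_i1/d_o1 = -0.2869.
d_o2 = 72.8 − (45.04) = 27.76 cm.
f₂ = −38.0 cm (diverging).
Lens 2: 1/d_i2 = 1/(-38.0) − 1/(27.76) = -0.06234, so d_i2 = -16.04 cm; m₂ = −d_i2/d_o2 = +0.5779.
m = m₁·m₂ = (-0.2869)(+0.5779) = -0.166.

m = -0.166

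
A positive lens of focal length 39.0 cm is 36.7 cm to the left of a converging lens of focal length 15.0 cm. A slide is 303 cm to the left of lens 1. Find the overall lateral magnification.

m = -0.0961

Lens 1: 1/d_i1 = 1/(39.0) − 1/(303) = 0.02234, so d_i1 = 44.76 cm; m₁ = −d_i1/d_o1 = -0.1477.
d_o2 = 36.7 − (44.76) = -8.060 cm (virtual object).
Lens 2: 1/d_i2 = 1/(15.0) − 1/(-8.060) = 0.1907, so d_i2 = 5.243 cm; m₂ = −d_i2/d_o2 = +0.6505.
m = m₁·m₂ = (-0.1477)(+0.6505) = -0.0961.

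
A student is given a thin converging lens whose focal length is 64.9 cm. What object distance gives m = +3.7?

m = −d_i/d_o ⇒ d_i = −m·d_o.
1/f = 1/d_o + 1/d_i = 1/d_o − 1/(m·d_o) = (1 − 1/m)/d_o, so d_o = f(1 − 1/m) = (64.90)(1 − 1/(+3.7)) = 47.4 cm.

47.4 cm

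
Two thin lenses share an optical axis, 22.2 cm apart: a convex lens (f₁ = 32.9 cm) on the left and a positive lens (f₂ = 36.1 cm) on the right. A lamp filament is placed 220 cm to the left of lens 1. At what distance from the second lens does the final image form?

11.3 cm

Lens 1: 1/d_i1 = 1/f₁ − 1/d_o1 = 1/(32.9) − 1/(220) = 0.02585, so d_i1 = 38.69 cm.
The intermediate image is 38.69 cm to the right of lens 1, which lies 16.49 cm to the right of lens 2 — a virtual object — so d_o2 = −16.49 cm.
Lens 2: 1/d_i2 = 1/f₂ − 1/d_o2 = 1/(36.1) − 1/(-16.49) = 0.08834, so d_i2 = 11.3 cm.
The final image is real, 11.3 cm to the right of lens 2 (overall magnification ≈ -0.12).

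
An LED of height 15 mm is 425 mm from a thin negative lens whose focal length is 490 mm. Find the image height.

8.03 mm

For a negative lens, f = -490 mm.
1/d_i = 1/f − 1/d_o = 1/(-490.0) − 1/(425) = -0.004394, so d_i = -227.6 mm.
m = −d_i/d_o = +0.5355.
|h_i| = |m|·h_o = 0.5355 × 15 = 8.03 mm. The image is virtual, upright and reduced, on the same side as the object.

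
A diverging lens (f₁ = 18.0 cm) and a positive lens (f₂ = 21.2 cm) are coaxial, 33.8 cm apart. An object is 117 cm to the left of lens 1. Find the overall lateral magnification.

f₁ = −18.0 cm (diverging).
Lens 1: 1/d_i1 = 1/(-18.0) − 1/(117) = -0.06410, so d_i1 = -15.60 cm; m₁ = −d_i1/d_o1 = +0.1333.
d_o2 = 33.8 − (-15.60) = 49.40 cm.
Lens 2: 1/d_i2 = 1/(21.2) − 1/(49.40) = 0.02693, so d_i2 = 37.14 cm; m₂ = −d_i2/d_o2 = -0.7518.
m = m₁·m₂ = (+0.1333)(-0.7518) = -0.100.

m = -0.100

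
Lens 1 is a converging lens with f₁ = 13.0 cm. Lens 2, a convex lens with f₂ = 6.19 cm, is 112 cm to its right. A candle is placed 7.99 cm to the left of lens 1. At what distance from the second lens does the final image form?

6.49 cm

Lens 1: 1/d_i1 = 1/f₁ − 1/d_o1 = 1/(13.0) − 1/(7.99) = -0.04823, so d_i1 = -20.73 cm.
The intermediate image is 20.73 cm to the left of lens 1 (virtual), which is 112 − (-20.73) = 132.7 cm to the left of lens 2, so d_o2 = +132.7 cm.
Lens 2: 1/d_i2 = 1/f₂ − 1/d_o2 = 1/(6.19) − 1/(132.7) = 0.1540, so d_i2 = 6.49 cm.
The final image is real, 6.49 cm to the right of lens 2 (overall magnification ≈ -0.13).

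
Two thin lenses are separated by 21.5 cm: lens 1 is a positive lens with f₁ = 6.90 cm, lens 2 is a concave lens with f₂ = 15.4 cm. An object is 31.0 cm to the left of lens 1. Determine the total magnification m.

m = -0.157

Lens 1: 1/d_i1 = 1/(6.90) − 1/(31.0) = 0.1127, so d_i1 = 8.876 cm; m₁ = −d_i1/d_o1 = -0.2863.
d_o2 = 21.5 − (8.876) = 12.62 cm.
f₂ = −15.4 cm (diverging).
Lens 2: 1/d_i2 = 1/(-15.4) − 1/(12.62) = -0.1442, so d_i2 = -6.936 cm; m₂ = −d_i2/d_o2 = +0.5496.
m = m₁·m₂ = (-0.2863)(+0.5496) = -0.157.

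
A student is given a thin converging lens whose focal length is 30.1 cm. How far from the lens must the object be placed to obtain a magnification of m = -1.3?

m = −d_i/d_o ⇒ d_i = −m·d_o.
1/f = 1/d_o + 1/d_i = 1/d_o − 1/(m·d_o) = (1 − 1/m)/d_o, so d_o = f(1 − 1/m) = (30.10)(1 − 1/(-1.3)) = 53.3 cm.

53.3 cm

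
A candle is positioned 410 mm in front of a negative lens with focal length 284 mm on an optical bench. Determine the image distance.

168 mm

For a negative lens, f = -284 mm.
Thin-lens equation: 1/v = 1/f − 1/u = 1/(-284.0) − 1/(410) = -0.003521 − 0.002439 = -0.005960, so v = -168 mm.
The image is virtual, upright and reduced, on the same side as the object.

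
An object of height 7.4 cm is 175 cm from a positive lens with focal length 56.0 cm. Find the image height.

3.48 cm

1/d_i = 1/f − 1/d_o = 1/(56.00) − 1/(175) = 0.01214, so d_i = 82.35 cm.
m = −d_i/d_o = -0.4706.
|h_i| = |m|·h_o = 0.4706 × 7.4 = 3.48 cm. The image is real, inverted and reduced, on the far side of the lens.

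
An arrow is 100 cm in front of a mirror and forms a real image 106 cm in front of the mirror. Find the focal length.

f = 51.5 cm (concave)

Real image ⇒ d_i = +106 cm.
1/f = 1/d_o + 1/d_i = 1/(100) + 1/(106) = 0.01943, so f = 51.5 cm.
Since f is positive, the mirror is concave.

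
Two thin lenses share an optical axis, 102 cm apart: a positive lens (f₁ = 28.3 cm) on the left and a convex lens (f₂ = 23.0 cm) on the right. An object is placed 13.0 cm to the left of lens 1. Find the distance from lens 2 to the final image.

Lens 1: 1/d_i1 = 1/f₁ − 1/d_o1 = 1/(28.3) − 1/(13.0) = -0.04159, so d_i1 = -24.05 cm.
The intermediate image is 24.05 cm to the left of lens 1 (virtual), which is 102 − (-24.05) = 126.0 cm to the left of lens 2, so d_o2 = +126.0 cm.
Lens 2: 1/d_i2 = 1/f₂ − 1/d_o2 = 1/(23.0) − 1/(126.0) = 0.03554, so d_i2 = 28.1 cm.
The final image is real, 28.1 cm to the right of lens 2 (overall magnification ≈ -0.41).

28.1 cm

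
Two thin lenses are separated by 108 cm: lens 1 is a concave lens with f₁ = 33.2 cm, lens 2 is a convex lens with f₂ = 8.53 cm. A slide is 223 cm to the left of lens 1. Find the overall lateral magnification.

m = -0.00861

f₁ = −33.2 cm (diverging).
Lens 1: 1/d_i1 = 1/(-33.2) − 1/(223) = -0.03460, so d_i1 = -28.90 cm; m₁ = −d_i1/d_o1 = +0.1296.
d_o2 = 108 − (-28.90) = 136.9 cm.
Lens 2: 1/d_i2 = 1/(8.53) − 1/(136.9) = 0.1099, so d_i2 = 9.097 cm; m₂ = −d_i2/d_o2 = -0.06645.
m = m₁·m₂ = (+0.1296)(-0.06645) = -0.00861.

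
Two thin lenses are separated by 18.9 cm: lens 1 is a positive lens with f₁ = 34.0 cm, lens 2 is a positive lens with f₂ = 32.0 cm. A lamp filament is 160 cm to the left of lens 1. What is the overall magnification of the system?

Lens 1: 1/d_i1 = 1/(34.0) − 1/(160) = 0.02316, so d_i1 = 43.17 cm; m₁ = −d_i1/d_o1 = -0.2698.
d_o2 = 18.9 − (43.17) = -24.27 cm (virtual object).
Lens 2: 1/d_i2 = 1/(32.0) − 1/(-24.27) = 0.07245, so d_i2 = 13.80 cm; m₂ = −d_i2/d_o2 = +0.5687.
m = m₁·m₂ = (-0.2698)(+0.5687) = -0.153.

m = -0.153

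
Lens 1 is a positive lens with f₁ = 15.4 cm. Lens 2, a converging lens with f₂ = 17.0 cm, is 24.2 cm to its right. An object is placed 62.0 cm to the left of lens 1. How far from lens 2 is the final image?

Lens 1: 1/d_i1 = 1/f₁ − 1/d_o1 = 1/(15.4) − 1/(62.0) = 0.04881, so d_i1 = 20.49 cm.
The intermediate image is 20.49 cm to the right of lens 1, which is 24.2 − (20.49) = 3.710 cm to the left of lens 2, so d_o2 = +3.710 cm.
Lens 2: 1/d_i2 = 1/f₂ − 1/d_o2 = 1/(17.0) − 1/(3.710) = -0.2107, so d_i2 = -4.75 cm.
The final image is virtual, 4.75 cm to the left of lens 2 (overall magnification ≈ -0.42).

4.75 cm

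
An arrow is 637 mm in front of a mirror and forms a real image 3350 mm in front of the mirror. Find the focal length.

Real image ⇒ d_i = +3350 mm.
1/f = 1/d_o + 1/d_i = 1/(637) + 1/(3350) = 0.001868, so f = 535 mm.
Since f is positive, the mirror is concave.

f = 535 mm (concave)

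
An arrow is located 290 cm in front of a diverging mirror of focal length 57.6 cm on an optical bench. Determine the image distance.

For a diverging mirror, f = -57.6 cm.
Mirror equation: 1/d_i = 1/f − 1/d_o = 1/(-57.60) − 1/(290) = -0.01736 − 0.003448 = -0.02081, so d_i = -48.1 cm.
The image is virtual, upright and reduced, behind the mirror.

48.1 cm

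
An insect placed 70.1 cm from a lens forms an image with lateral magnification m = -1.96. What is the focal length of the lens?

m = −d_i/d_o ⇒ d_i = −m·d_o = −(-1.96)·(70.1) = 137.4 cm.
1/f = 1/d_o + 1/d_i = 1/(70.1) + 1/(137.4) = 0.02154, so f = 46.4 cm.
Since f is positive, the lens is converging.

f = 46.4 cm (converging)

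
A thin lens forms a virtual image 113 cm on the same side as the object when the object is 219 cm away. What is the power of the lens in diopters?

P = -0.428 D

Virtual image ⇒ d_i = −113 cm.
1/f = 1/d_o + 1/d_i = 1/(219) + 1/(-113) = -0.004283 cm⁻¹.
f = -233.5 cm = -2.335 m, so P = 1/f = -0.428 D.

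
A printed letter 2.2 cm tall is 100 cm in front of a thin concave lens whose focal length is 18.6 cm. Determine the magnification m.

For a concave lens, f = -18.6 cm.
1/d_i = 1/f − 1/d_o = 1/(-18.60) − 1/(100) = -0.06376, so d_i = -15.68 cm.
m = −d_i/d_o = −(-15.68)/(100) = +0.157.
The image is virtual, upright and reduced, on the same side as the object.

m = +0.157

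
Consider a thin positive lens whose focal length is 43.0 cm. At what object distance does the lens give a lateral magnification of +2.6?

26.5 cm

m = −d_i/d_o ⇒ d_i = −m·d_o.
1/f = 1/d_o + 1/d_i = 1/d_o − 1/(m·d_o) = (1 − 1/m)/d_o, so d_o = f(1 − 1/m) = (43.00)(1 − 1/(+2.6)) = 26.5 cm.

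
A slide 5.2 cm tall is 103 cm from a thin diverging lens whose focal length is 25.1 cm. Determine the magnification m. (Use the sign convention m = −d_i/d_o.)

For a diverging lens, f = -25.1 cm.
1/d_i = 1/f − 1/d_o = 1/(-25.10) − 1/(103) = -0.04955, so d_i = -20.18 cm.
m = −d_i/d_o = −(-20.18)/(103) = +0.196.
The image is virtual, upright and reduced, on the same side as the object.

m = +0.196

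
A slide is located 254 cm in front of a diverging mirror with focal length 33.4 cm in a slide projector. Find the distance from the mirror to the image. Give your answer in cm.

29.5 cm

For a diverging mirror, f = -33.4 cm.
Mirror equation: 1/d_i = 1/f − 1/d_o = 1/(-33.40) − 1/(254) = -0.02994 − 0.003937 = -0.03388, so d_i = -29.5 cm.
The image is virtual, upright and reduced, behind the mirror.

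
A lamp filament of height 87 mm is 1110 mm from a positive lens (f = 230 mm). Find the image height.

1/d_i = 1/f − 1/d_o = 1/(230.0) − 1/(1110) = 0.003447, so d_i = 290.1 mm.
m = −d_i/d_o = -0.2614.
|h_i| = |m|·h_o = 0.2614 × 87 = 22.7 mm. The image is real, inverted and reduced, on the far side of the lens.

22.7 mm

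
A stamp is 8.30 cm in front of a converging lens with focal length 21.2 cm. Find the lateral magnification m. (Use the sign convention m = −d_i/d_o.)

1/d_i = 1/f − 1/d_o = 1/(21.20) − 1/(8.30) = -0.07331, so d_i = -13.64 cm.
m = −d_i/d_o = −(-13.64)/(8.30) = +1.64.
The image is virtual, upright and enlarged, on the same side as the object.

m = +1.64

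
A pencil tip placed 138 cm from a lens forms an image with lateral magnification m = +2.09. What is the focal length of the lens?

m = −d_i/d_o ⇒ d_i = −m·d_o = −(+2.09)·(138) = -288.4 cm.
1/f = 1/d_o + 1/d_i = 1/(138) + 1/(-288.4) = 0.003779, so f = 265 cm.
Since f is positive, the lens is converging.

f = 265 cm (converging)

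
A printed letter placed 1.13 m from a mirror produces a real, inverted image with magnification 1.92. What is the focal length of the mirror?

m = −d_i/d_o ⇒ d_i = −m·d_o = −(-1.92)·(1.13) = 2.170 m.
1/f = 1/d_o + 1/d_i = 1/(1.13) + 1/(2.170) = 1.346, so f = 0.743 m.
Since f is positive, the mirror is concave.

f = 0.743 m (concave)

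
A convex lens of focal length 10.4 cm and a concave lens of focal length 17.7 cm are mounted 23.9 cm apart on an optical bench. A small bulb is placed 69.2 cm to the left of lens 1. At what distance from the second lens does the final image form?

Lens 1: 1/d_i1 = 1/f₁ − 1/d_o1 = 1/(10.4) − 1/(69.2) = 0.08170, so d_i1 = 12.24 cm.
The intermediate image is 12.24 cm to the right of lens 1, which is 23.9 − (12.24) = 11.66 cm to the left of lens 2, so d_o2 = +11.66 cm.
Lens 2 is diverging, so f₂ = −17.7 cm.
Lens 2: 1/d_i2 = 1/f₂ − 1/d_o2 = 1/(-17.7) − 1/(11.66) = -0.1423, so d_i2 = -7.03 cm.
The final image is virtual, 7.03 cm to the left of lens 2 (overall magnification ≈ -0.11).

7.03 cm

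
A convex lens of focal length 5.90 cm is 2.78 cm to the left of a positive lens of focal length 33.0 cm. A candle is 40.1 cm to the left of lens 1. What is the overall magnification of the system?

m = -0.153

Lens 1: 1/d_i1 = 1/(5.90) − 1/(40.1) = 0.1446, so d_i1 = 6.918 cm; m₁ = −d_i1/d_o1 = -0.1725.
d_o2 = 2.78 − (6.918) = -4.138 cm (virtual object).
Lens 2: 1/d_i2 = 1/(33.0) − 1/(-4.138) = 0.2720, so d_i2 = 3.677 cm; m₂ = −d_i2/d_o2 = +0.8886.
m = m₁·m₂ = (-0.1725)(+0.8886) = -0.153.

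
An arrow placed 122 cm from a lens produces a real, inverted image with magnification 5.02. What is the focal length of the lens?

m = −d_i/d_o ⇒ d_i = −m·d_o = −(-5.02)·(122) = 612.4 cm.
1/f = 1/d_o + 1/d_i = 1/(122) + 1/(612.4) = 0.009830, so f = 102 cm.
Since f is positive, the lens is converging.

f = 102 cm (converging)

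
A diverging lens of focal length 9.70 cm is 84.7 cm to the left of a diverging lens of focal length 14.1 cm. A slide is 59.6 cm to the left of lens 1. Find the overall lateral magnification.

m = +0.0184

f₁ = −9.70 cm (diverging).
Lens 1: 1/d_i1 = 1/(-9.70) − 1/(59.6) = -0.1199, so d_i1 = -8.342 cm; m₁ = −d_i1/d_o1 = +0.1400.
d_o2 = 84.7 − (-8.342) = 93.04 cm.
f₂ = −14.1 cm (diverging).
Lens 2: 1/d_i2 = 1/(-14.1) − 1/(93.04) = -0.08167, so d_i2 = -12.24 cm; m₂ = −d_i2/d_o2 = +0.1316.
m = m₁·m₂ = (+0.1400)(+0.1316) = +0.0184.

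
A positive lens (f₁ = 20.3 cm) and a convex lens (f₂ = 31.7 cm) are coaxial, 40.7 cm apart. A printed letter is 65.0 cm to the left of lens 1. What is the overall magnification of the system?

m = -0.702

Lens 1: 1/d_i1 = 1/(20.3) − 1/(65.0) = 0.03388, so d_i1 = 29.52 cm; m₁ = −d_i1/d_o1 = -0.4542.
d_o2 = 40.7 − (29.52) = 11.18 cm.
Lens 2: 1/d_i2 = 1/(31.7) − 1/(11.18) = -0.05790, so d_i2 = -17.27 cm; m₂ = −d_i2/d_o2 = +1.545.
m = m₁·m₂ = (-0.4542)(+1.545) = -0.702.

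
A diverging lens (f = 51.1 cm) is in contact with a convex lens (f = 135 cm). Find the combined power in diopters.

P = -1.22 D

P₁ = 1/f₁ = 1/(-0.511 m) = -1.957 D; P₂ = 1/f₂ = 1/(1.35 m) = +0.7407 D.
For thin lenses in contact, P = P₁ + P₂ = (-1.957) + (+0.7407) = -1.22 D.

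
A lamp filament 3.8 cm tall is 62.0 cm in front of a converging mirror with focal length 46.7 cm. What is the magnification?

1/d_i = 1/f − 1/d_o = 1/(46.70) − 1/(62.0) = 0.005284, so d_i = 189.2 cm.
m = −d_i/d_o = −(189.2)/(62.0) = -3.05.
The image is real, inverted and enlarged, in front of the mirror.

m = -3.05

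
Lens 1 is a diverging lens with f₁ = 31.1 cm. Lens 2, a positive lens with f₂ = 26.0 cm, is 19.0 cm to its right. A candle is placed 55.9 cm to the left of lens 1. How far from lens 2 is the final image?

78.1 cm

Lens 1 is diverging, so f₁ = −31.1 cm.
Lens 1: 1/d_i1 = 1/f₁ − 1/d_o1 = 1/(-31.1) − 1/(55.9) = -0.05004, so d_i1 = -19.98 cm.
The intermediate image is 19.98 cm to the left of lens 1 (virtual), which is 19.0 − (-19.98) = 38.98 cm to the left of lens 2, so d_o2 = +38.98 cm.
Lens 2: 1/d_i2 = 1/f₂ − 1/d_o2 = 1/(26.0) − 1/(38.98) = 0.01281, so d_i2 = 78.1 cm.
The final image is real, 78.1 cm to the right of lens 2 (overall magnification ≈ -0.72).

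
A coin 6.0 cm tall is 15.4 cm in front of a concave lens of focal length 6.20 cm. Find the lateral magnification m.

m = +0.287

For a concave lens, f = -6.20 cm.
1/d_i = 1/f − 1/d_o = 1/(-6.200) − 1/(15.4) = -0.2262, so d_i = -4.420 cm.
m = −d_i/d_o = −(-4.420)/(15.4) = +0.287.
The image is virtual, upright and reduced, on the same side as the object.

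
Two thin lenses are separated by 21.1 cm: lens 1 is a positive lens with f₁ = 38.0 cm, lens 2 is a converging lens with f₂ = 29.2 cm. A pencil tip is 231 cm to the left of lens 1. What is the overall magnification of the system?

Lens 1: 1/d_i1 = 1/(38.0) − 1/(231) = 0.02199, so d_i1 = 45.48 cm; m₁ = −d_i1/d_o1 = -0.1969.
d_o2 = 21.1 − (45.48) = -24.38 cm (virtual object).
Lens 2: 1/d_i2 = 1/(29.2) − 1/(-24.38) = 0.07526, so d_i2 = 13.29 cm; m₂ = −d_i2/d_o2 = +0.5450.
m = m₁·m₂ = (-0.1969)(+0.5450) = -0.107.

m = -0.107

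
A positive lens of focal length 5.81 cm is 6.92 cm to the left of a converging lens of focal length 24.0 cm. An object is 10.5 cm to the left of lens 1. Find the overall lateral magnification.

Lens 1: 1/d_i1 = 1/(5.81) − 1/(10.5) = 0.07688, so d_i1 = 13.01 cm; m₁ = −d_i1/d_o1 = -1.239.
d_o2 = 6.92 − (13.01) = -6.090 cm (virtual object).
Lens 2: 1/d_i2 = 1/(24.0) − 1/(-6.090) = 0.2059, so d_i2 = 4.857 cm; m₂ = −d_i2/d_o2 = +0.7976.
m = m₁·m₂ = (-1.239)(+0.7976) = -0.988.

m = -0.988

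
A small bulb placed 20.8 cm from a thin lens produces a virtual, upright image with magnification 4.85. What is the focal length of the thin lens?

f = 26.2 cm (converging)

m = −d_i/d_o ⇒ d_i = −m·d_o = −(+4.85)·(20.8) = -100.9 cm.
1/f = 1/d_o + 1/d_i = 1/(20.8) + 1/(-100.9) = 0.03817, so f = 26.2 cm.
Since f is positive, the thin lens is converging.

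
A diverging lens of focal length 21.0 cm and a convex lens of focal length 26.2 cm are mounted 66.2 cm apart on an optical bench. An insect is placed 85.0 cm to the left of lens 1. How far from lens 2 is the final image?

38.3 cm

Lens 1 is diverging, so f₁ = −21.0 cm.
Lens 1: 1/d_i1 = 1/f₁ − 1/d_o1 = 1/(-21.0) − 1/(85.0) = -0.05938, so d_i1 = -16.84 cm.
The intermediate image is 16.84 cm to the left of lens 1 (virtual), which is 66.2 − (-16.84) = 83.04 cm to the left of lens 2, so d_o2 = +83.04 cm.
Lens 2: 1/d_i2 = 1/f₂ − 1/d_o2 = 1/(26.2) − 1/(83.04) = 0.02613, so d_i2 = 38.3 cm.
The final image is real, 38.3 cm to the right of lens 2 (overall magnification ≈ -0.091).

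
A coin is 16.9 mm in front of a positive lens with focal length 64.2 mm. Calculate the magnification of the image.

m = +1.36

1/d_i = 1/f − 1/d_o = 1/(64.20) − 1/(16.9) = -0.04360, so d_i = -22.94 mm.
m = −d_i/d_o = −(-22.94)/(16.9) = +1.36.
The image is virtual, upright and enlarged, on the same side as the object.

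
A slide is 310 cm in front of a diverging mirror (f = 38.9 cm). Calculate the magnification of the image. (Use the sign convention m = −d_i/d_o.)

m = +0.111

For a diverging mirror, f = -38.9 cm.
1/d_i = 1/f − 1/d_o = 1/(-38.90) − 1/(310) = -0.02893, so d_i = -34.56 cm.
m = −d_i/d_o = −(-34.56)/(310) = +0.111.
The image is virtual, upright and reduced, behind the mirror.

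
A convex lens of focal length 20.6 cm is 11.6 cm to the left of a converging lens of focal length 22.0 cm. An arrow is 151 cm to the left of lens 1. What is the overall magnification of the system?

Lens 1: 1/d_i1 = 1/(20.6) − 1/(151) = 0.04192, so d_i1 = 23.85 cm; m₁ = −d_i1/d_o1 = -0.1579.
d_o2 = 11.6 − (23.85) = -12.25 cm (virtual object).
Lens 2: 1/d_i2 = 1/(22.0) − 1/(-12.25) = 0.1271, so d_i2 = 7.869 cm; m₂ = −d_i2/d_o2 = +0.6423.
m = m₁·m₂ = (-0.1579)(+0.6423) = -0.101.

m = -0.101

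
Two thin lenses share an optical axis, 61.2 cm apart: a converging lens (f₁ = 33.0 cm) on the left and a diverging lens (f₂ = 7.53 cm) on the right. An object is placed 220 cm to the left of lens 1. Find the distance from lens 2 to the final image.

Lens 1: 1/d_i1 = 1/f₁ − 1/d_o1 = 1/(33.0) − 1/(220) = 0.02576, so d_i1 = 38.82 cm.
The intermediate image is 38.82 cm to the right of lens 1, which is 61.2 − (38.82) = 22.38 cm to the left of lens 2, so d_o2 = +22.38 cm.
Lens 2 is diverging, so f₂ = −7.53 cm.
Lens 2: 1/d_i2 = 1/f₂ − 1/d_o2 = 1/(-7.53) − 1/(22.38) = -0.1775, so d_i2 = -5.63 cm.
The final image is virtual, 5.63 cm to the left of lens 2 (overall magnification ≈ -0.044).

5.63 cm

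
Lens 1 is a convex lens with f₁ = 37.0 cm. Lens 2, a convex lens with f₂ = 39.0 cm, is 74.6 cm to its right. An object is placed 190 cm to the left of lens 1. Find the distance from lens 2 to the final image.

108 cm

Lens 1: 1/d_i1 = 1/f₁ − 1/d_o1 = 1/(37.0) − 1/(190) = 0.02176, so d_i1 = 45.95 cm.
The intermediate image is 45.95 cm to the right of lens 1, which is 74.6 − (45.95) = 28.65 cm to the left of lens 2, so d_o2 = +28.65 cm.
Lens 2: 1/d_i2 = 1/f₂ − 1/d_o2 = 1/(39.0) − 1/(28.65) = -0.009263, so d_i2 = -108 cm.
The final image is virtual, 108 cm to the left of lens 2 (overall magnification ≈ -0.91).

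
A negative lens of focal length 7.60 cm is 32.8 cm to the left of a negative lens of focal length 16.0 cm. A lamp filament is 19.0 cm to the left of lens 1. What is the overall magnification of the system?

f₁ = −7.60 cm (diverging).
Lens 1: 1/d_i1 = 1/(-7.60) − 1/(19.0) = -0.1842, so d_i1 = -5.429 cm; m₁ = −d_i1/d_o1 = +0.2857.
d_o2 = 32.8 − (-5.429) = 38.23 cm.
f₂ = −16.0 cm (diverging).
Lens 2: 1/d_i2 = 1/(-16.0) − 1/(38.23) = -0.08866, so d_i2 = -11.28 cm; m₂ = −d_i2/d_o2 = +0.2950.
m = m₁·m₂ = (+0.2857)(+0.2950) = +0.0843.

m = +0.0843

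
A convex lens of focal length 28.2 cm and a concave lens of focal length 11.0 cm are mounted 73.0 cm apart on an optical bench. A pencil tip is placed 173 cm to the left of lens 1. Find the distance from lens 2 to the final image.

8.59 cm

Lens 1: 1/d_i1 = 1/f₁ − 1/d_o1 = 1/(28.2) − 1/(173) = 0.02968, so d_i1 = 33.69 cm.
The intermediate image is 33.69 cm to the right of lens 1, which is 73.0 − (33.69) = 39.31 cm to the left of lens 2, so d_o2 = +39.31 cm.
Lens 2 is diverging, so f₂ = −11.0 cm.
Lens 2: 1/d_i2 = 1/f₂ − 1/d_o2 = 1/(-11.0) − 1/(39.31) = -0.1163, so d_i2 = -8.59 cm.
The final image is virtual, 8.59 cm to the left of lens 2 (overall magnification ≈ -0.043).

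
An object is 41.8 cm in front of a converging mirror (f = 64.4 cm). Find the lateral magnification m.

m = +2.85

1/d_i = 1/f − 1/d_o = 1/(64.40) − 1/(41.8) = -0.008395, so d_i = -119.1 cm.
m = −d_i/d_o = −(-119.1)/(41.8) = +2.85.
The image is virtual, upright and enlarged, behind the mirror.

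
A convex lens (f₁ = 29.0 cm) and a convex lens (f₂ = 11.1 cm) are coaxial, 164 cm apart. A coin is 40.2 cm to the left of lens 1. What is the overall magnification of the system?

Lens 1: 1/d_i1 = 1/(29.0) − 1/(40.2) = 0.009607, so d_i1 = 104.1 cm; m₁ = −d_i1/d_o1 = -2.590.
d_o2 = 164 − (104.1) = 59.90 cm.
Lens 2: 1/d_i2 = 1/(11.1) − 1/(59.90) = 0.07340, so d_i2 = 13.62 cm; m₂ = −d_i2/d_o2 = -0.2275.
m = m₁·m₂ = (-2.590)(-0.2275) = +0.589.

m = +0.589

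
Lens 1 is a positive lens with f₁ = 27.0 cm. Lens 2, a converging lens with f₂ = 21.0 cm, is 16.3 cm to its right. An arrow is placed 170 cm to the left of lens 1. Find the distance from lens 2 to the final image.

Lens 1: 1/d_i1 = 1/f₁ − 1/d_o1 = 1/(27.0) − 1/(170) = 0.03115, so d_i1 = 32.10 cm.
The intermediate image is 32.10 cm to the right of lens 1, which lies 15.80 cm to the right of lens 2 — a virtual object — so d_o2 = −15.80 cm.
Lens 2: 1/d_i2 = 1/f₂ − 1/d_o2 = 1/(21.0) − 1/(-15.80) = 0.1109, so d_i2 = 9.02 cm.
The final image is real, 9.02 cm to the right of lens 2 (overall magnification ≈ -0.11).

9.02 cm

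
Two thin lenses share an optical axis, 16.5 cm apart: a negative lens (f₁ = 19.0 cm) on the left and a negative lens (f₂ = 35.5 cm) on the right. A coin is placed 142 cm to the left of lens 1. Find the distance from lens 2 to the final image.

Lens 1 is diverging, so f₁ = −19.0 cm.
Lens 1: 1/d_i1 = 1/f₁ − 1/d_o1 = 1/(-19.0) − 1/(142) = -0.05967, so d_i1 = -16.76 cm.
The intermediate image is 16.76 cm to the left of lens 1 (virtual), which is 16.5 − (-16.76) = 33.26 cm to the left of lens 2, so d_o2 = +33.26 cm.
Lens 2 is diverging, so f₂ = −35.5 cm.
Lens 2: 1/d_i2 = 1/f₂ − 1/d_o2 = 1/(-35.5) − 1/(33.26) = -0.05824, so d_i2 = -17.2 cm.
The final image is virtual, 17.2 cm to the left of lens 2 (overall magnification ≈ 0.061).

17.2 cm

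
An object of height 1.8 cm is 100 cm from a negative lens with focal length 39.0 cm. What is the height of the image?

0.505 cm

For a negative lens, f = -39.0 cm.
1/d_i = 1/f − 1/d_o = 1/(-39.00) − 1/(100) = -0.03564, so d_i = -28.06 cm.
m = −d_i/d_o = +0.2806.
|h_i| = |m|·h_o = 0.2806 × 1.8 = 0.505 cm. The image is virtual, upright and reduced, on the same side as the object.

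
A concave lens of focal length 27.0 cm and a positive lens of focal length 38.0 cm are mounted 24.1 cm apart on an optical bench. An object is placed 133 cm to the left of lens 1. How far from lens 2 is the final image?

Lens 1 is diverging, so f₁ = −27.0 cm.
Lens 1: 1/d_i1 = 1/f₁ − 1/d_o1 = 1/(-27.0) − 1/(133) = -0.04456, so d_i1 = -22.44 cm.
The intermediate image is 22.44 cm to the left of lens 1 (virtual), which is 24.1 − (-22.44) = 46.54 cm to the left of lens 2, so d_o2 = +46.54 cm.
Lens 2: 1/d_i2 = 1/f₂ − 1/d_o2 = 1/(38.0) − 1/(46.54) = 0.004829, so d_i2 = 207 cm.
The final image is real, 207 cm to the right of lens 2 (overall magnification ≈ -0.75).

207 cm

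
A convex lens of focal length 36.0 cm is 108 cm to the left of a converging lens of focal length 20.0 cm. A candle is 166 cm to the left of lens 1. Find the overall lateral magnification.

Lens 1: 1/d_i1 = 1/(36.0) − 1/(166) = 0.02175, so d_i1 = 45.97 cm; m₁ = −d_i1/d_o1 = -0.2769.
d_o2 = 108 − (45.97) = 62.03 cm.
Lens 2: 1/d_i2 = 1/(20.0) − 1/(62.03) = 0.03388, so d_i2 = 29.52 cm; m₂ = −d_i2/d_o2 = -0.4759.
m = m₁·m₂ = (-0.2769)(-0.4759) = +0.132.

m = +0.132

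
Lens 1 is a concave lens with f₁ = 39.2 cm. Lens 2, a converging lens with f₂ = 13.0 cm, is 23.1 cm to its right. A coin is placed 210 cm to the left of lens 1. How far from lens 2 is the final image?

Lens 1 is diverging, so f₁ = −39.2 cm.
Lens 1: 1/d_i1 = 1/f₁ − 1/d_o1 = 1/(-39.2) − 1/(210) = -0.03027, so d_i1 = -33.03 cm.
The intermediate image is 33.03 cm to the left of lens 1 (virtual), which is 23.1 − (-33.03) = 56.13 cm to the left of lens 2, so d_o2 = +56.13 cm.
Lens 2: 1/d_i2 = 1/f₂ − 1/d_o2 = 1/(13.0) − 1/(56.13) = 0.05911, so d_i2 = 16.9 cm.
The final image is real, 16.9 cm to the right of lens 2 (overall magnification ≈ -0.047).

16.9 cm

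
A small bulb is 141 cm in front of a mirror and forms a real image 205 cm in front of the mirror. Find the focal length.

Real image ⇒ d_i = +205 cm.
1/f = 1/d_o + 1/d_i = 1/(141) + 1/(205) = 0.01197, so f = 83.5 cm.
Since f is positive, the mirror is concave.

f = 83.5 cm (concave)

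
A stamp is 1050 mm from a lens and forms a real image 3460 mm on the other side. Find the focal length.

f = 806 mm (converging)

Real image ⇒ d_i = +3460 mm.
1/f = 1/d_o + 1/d_i = 1/(1050) + 1/(3460) = 0.001241, so f = 806 mm.
Since f is positive, the lens is converging.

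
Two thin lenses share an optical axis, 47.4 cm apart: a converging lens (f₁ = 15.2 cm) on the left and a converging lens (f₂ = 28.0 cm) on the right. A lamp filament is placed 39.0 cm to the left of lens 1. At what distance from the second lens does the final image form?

Lens 1: 1/d_i1 = 1/f₁ − 1/d_o1 = 1/(15.2) − 1/(39.0) = 0.04015, so d_i1 = 24.91 cm.
The intermediate image is 24.91 cm to the right of lens 1, which is 47.4 − (24.91) = 22.49 cm to the left of lens 2, so d_o2 = +22.49 cm.
Lens 2: 1/d_i2 = 1/f₂ − 1/d_o2 = 1/(28.0) − 1/(22.49) = -0.008750, so d_i2 = -114 cm.
The final image is virtual, 114 cm to the left of lens 2 (overall magnification ≈ -3.2).

114 cm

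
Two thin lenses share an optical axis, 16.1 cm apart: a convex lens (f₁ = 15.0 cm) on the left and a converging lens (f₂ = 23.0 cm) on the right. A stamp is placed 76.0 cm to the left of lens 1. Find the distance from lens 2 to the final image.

2.33 cm

Lens 1: 1/d_i1 = 1/f₁ − 1/d_o1 = 1/(15.0) − 1/(76.0) = 0.05351, so d_i1 = 18.69 cm.
The intermediate image is 18.69 cm to the right of lens 1, which lies 2.590 cm to the right of lens 2 — a virtual object — so d_o2 = −2.590 cm.
Lens 2: 1/d_i2 = 1/f₂ − 1/d_o2 = 1/(23.0) − 1/(-2.590) = 0.4296, so d_i2 = 2.33 cm.
The final image is real, 2.33 cm to the right of lens 2 (overall magnification ≈ -0.22).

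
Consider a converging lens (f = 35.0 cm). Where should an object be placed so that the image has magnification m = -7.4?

m = −d_i/d_o ⇒ d_i = −m·d_o.
1/f = 1/d_o + 1/d_i = 1/d_o − 1/(m·d_o) = (1 − 1/m)/d_o, so d_o = f(1 − 1/m) = (35.00)(1 − 1/(-7.4)) = 39.7 cm.

39.7 cm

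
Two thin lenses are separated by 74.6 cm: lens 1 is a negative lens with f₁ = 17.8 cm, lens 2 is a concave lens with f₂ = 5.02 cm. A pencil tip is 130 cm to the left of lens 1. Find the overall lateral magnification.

f₁ = −17.8 cm (diverging).
Lens 1: 1/d_i1 = 1/(-17.8) − 1/(130) = -0.06387, so d_i1 = -15.66 cm; m₁ = −d_i1/d_o1 = +0.1205.
d_o2 = 74.6 − (-15.66) = 90.26 cm.
f₂ = −5.02 cm (diverging).
Lens 2: 1/d_i2 = 1/(-5.02) − 1/(90.26) = -0.2103, so d_i2 = -4.756 cm; m₂ = −d_i2/d_o2 = +0.05269.
m = m₁·m₂ = (+0.1205)(+0.05269) = +0.00635.

m = +0.00635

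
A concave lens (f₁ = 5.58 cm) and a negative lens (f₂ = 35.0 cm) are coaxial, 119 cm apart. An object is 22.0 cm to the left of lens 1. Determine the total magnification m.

m = +0.0447

f₁ = −5.58 cm (diverging).
Lens 1: 1/d_i1 = 1/(-5.58) − 1/(22.0) = -0.2247, so d_i1 = -4.451 cm; m₁ = −d_i1/d_o1 = +0.2023.
d_o2 = 119 − (-4.451) = 123.5 cm.
f₂ = −35.0 cm (diverging).
Lens 2: 1/d_i2 = 1/(-35.0) − 1/(123.5) = -0.03667, so d_i2 = -27.27 cm; m₂ = −d_i2/d_o2 = +0.2208.
m = m₁·m₂ = (+0.2023)(+0.2208) = +0.0447.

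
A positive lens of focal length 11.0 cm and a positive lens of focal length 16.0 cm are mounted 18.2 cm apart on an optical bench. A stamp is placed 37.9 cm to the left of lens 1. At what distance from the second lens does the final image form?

Lens 1: 1/d_i1 = 1/f₁ − 1/d_o1 = 1/(11.0) − 1/(37.9) = 0.06452, so d_i1 = 15.50 cm.
The intermediate image is 15.50 cm to the right of lens 1, which is 18.2 − (15.50) = 2.700 cm to the left of lens 2, so d_o2 = +2.700 cm.
Lens 2: 1/d_i2 = 1/f₂ − 1/d_o2 = 1/(16.0) − 1/(2.700) = -0.3079, so d_i2 = -3.25 cm.
The final image is virtual, 3.25 cm to the left of lens 2 (overall magnification ≈ -0.49).

3.25 cm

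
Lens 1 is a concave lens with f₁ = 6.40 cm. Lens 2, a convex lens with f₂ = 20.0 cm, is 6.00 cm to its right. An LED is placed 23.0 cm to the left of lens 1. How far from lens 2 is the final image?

24.5 cm

Lens 1 is diverging, so f₁ = −6.40 cm.
Lens 1: 1/d_i1 = 1/f₁ − 1/d_o1 = 1/(-6.40) − 1/(23.0) = -0.1997, so d_i1 = -5.007 cm.
The intermediate image is 5.007 cm to the left of lens 1 (virtual), which is 6.00 − (-5.007) = 11.01 cm to the left of lens 2, so d_o2 = +11.01 cm.
Lens 2: 1/d_i2 = 1/f₂ − 1/d_o2 = 1/(20.0) − 1/(11.01) = -0.04083, so d_i2 = -24.5 cm.
The final image is virtual, 24.5 cm to the left of lens 2 (overall magnification ≈ 0.48).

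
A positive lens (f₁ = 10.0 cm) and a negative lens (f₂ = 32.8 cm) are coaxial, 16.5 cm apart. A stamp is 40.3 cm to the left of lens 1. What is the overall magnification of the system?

m = -0.301

Lens 1: 1/d_i1 = 1/(10.0) − 1/(40.3) = 0.07519, so d_i1 = 13.30 cm; m₁ = −d_i1/d_o1 = -0.3300.
d_o2 = 16.5 − (13.30) = 3.200 cm.
f₂ = −32.8 cm (diverging).
Lens 2: 1/d_i2 = 1/(-32.8) − 1/(3.200) = -0.3430, so d_i2 = -2.916 cm; m₂ = −d_i2/d_o2 = +0.9111.
m = m₁·m₂ = (-0.3300)(+0.9111) = -0.301.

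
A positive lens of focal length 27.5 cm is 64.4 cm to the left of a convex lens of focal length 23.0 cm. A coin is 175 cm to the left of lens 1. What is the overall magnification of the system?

m = +0.489

Lens 1: 1/d_i1 = 1/(27.5) − 1/(175) = 0.03065, so d_i1 = 32.63 cm; m₁ = −d_i1/d_o1 = -0.1865.
d_o2 = 64.4 − (32.63) = 31.77 cm.
Lens 2: 1/d_i2 = 1/(23.0) − 1/(31.77) = 0.01200, so d_i2 = 83.32 cm; m₂ = −d_i2/d_o2 = -2.623.
m = m₁·m₂ = (-0.1865)(-2.623) = +0.489.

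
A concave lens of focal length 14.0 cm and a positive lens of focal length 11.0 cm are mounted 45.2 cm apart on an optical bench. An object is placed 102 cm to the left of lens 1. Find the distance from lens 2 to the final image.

13.6 cm

Lens 1 is diverging, so f₁ = −14.0 cm.
Lens 1: 1/d_i1 = 1/f₁ − 1/d_o1 = 1/(-14.0) − 1/(102) = -0.08123, so d_i1 = -12.31 cm.
The intermediate image is 12.31 cm to the left of lens 1 (virtual), which is 45.2 − (-12.31) = 57.51 cm to the left of lens 2, so d_o2 = +57.51 cm.
Lens 2: 1/d_i2 = 1/f₂ − 1/d_o2 = 1/(11.0) − 1/(57.51) = 0.07352, so d_i2 = 13.6 cm.
The final image is real, 13.6 cm to the right of lens 2 (overall magnification ≈ -0.029).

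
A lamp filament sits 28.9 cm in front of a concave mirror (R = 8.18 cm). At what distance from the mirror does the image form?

f = R/2 = 8.18/2 = 4.090 cm.
Mirror equation: 1/s_i = 1/f − 1/s_o = 1/(4.090) − 1/(28.9) = 0.2445 − 0.03460 = 0.2099, so s_i = 4.76 cm.
The image is real, inverted and reduced, in front of the mirror.

4.76 cm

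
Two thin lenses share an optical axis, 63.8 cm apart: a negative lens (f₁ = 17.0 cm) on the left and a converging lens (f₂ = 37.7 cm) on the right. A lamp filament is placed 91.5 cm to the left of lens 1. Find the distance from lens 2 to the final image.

72.8 cm

Lens 1 is diverging, so f₁ = −17.0 cm.
Lens 1: 1/d_i1 = 1/f₁ − 1/d_o1 = 1/(-17.0) − 1/(91.5) = -0.06975, so d_i1 = -14.34 cm.
The intermediate image is 14.34 cm to the left of lens 1 (virtual), which is 63.8 − (-14.34) = 78.14 cm to the left of lens 2, so d_o2 = +78.14 cm.
Lens 2: 1/d_i2 = 1/f₂ − 1/d_o2 = 1/(37.7) − 1/(78.14) = 0.01373, so d_i2 = 72.8 cm.
The final image is real, 72.8 cm to the right of lens 2 (overall magnification ≈ -0.15).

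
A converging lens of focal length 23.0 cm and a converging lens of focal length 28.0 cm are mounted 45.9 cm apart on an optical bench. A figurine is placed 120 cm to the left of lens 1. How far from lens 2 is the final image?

46.3 cm

Lens 1: 1/d_i1 = 1/f₁ − 1/d_o1 = 1/(23.0) − 1/(120) = 0.03514, so d_i1 = 28.45 cm.
The intermediate image is 28.45 cm to the right of lens 1, which is 45.9 − (28.45) = 17.45 cm to the left of lens 2, so d_o2 = +17.45 cm.
Lens 2: 1/d_i2 = 1/f₂ − 1/d_o2 = 1/(28.0) − 1/(17.45) = -0.02159, so d_i2 = -46.3 cm.
The final image is virtual, 46.3 cm to the left of lens 2 (overall magnification ≈ -0.63).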